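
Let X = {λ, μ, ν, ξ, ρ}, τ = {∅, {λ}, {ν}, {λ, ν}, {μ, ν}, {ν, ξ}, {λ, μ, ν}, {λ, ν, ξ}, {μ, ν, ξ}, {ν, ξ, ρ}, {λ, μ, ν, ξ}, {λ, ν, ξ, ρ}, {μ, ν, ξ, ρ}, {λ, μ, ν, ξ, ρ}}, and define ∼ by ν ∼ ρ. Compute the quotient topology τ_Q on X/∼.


X/∼ = {[λ], [μ], [ν=ρ], [ξ]}; |τ_Q| = 6.

Equivalence classes: [λ], [μ], [ν=ρ], [ξ].
Quotient map π: X → X/∼ sends λ ↦ [λ], μ ↦ [μ], ν ↦ [ν=ρ], ξ ↦ [ξ], ρ ↦ [ν=ρ].
For each subset V ⊆ X/∼, compute π^{-1}(V) ⊆ X and check whether π^{-1}(V) ∈ τ. V is open in τ_Q iff π^{-1}(V) ∈ τ.
  V = {}: π^{-1}(V) = ∅ ∈ τ ✓.
  V = {[λ]}: π^{-1}(V) = {λ} ∈ τ ✓.
  V = {[μ]}: π^{-1}(V) = {μ} ∉ τ ✗.
  V = {[λ], [μ]}: π^{-1}(V) = {λ, μ} ∉ τ ✗.
  V = {[ν=ρ]}: π^{-1}(V) = {ν, ρ} ∉ τ ✗.
  V = {[λ], [ν=ρ]}: π^{-1}(V) = {λ, ν, ρ} ∉ τ ✗.
  V = {[μ], [ν=ρ]}: π^{-1}(V) = {μ, ν, ρ} ∉ τ ✗.
  V = {[λ], [μ], [ν=ρ]}: π^{-1}(V) = {λ, μ, ν, ρ} ∉ τ ✗.
  V = {[ξ]}: π^{-1}(V) = {ξ} ∉ τ ✗.
  V = {[λ], [ξ]}: π^{-1}(V) = {λ, ξ} ∉ τ ✗.
  V = {[μ], [ξ]}: π^{-1}(V) = {μ, ξ} ∉ τ ✗.
  V = {[λ], [μ], [ξ]}: π^{-1}(V) = {λ, μ, ξ} ∉ τ ✗.
  V = {[ν=ρ], [ξ]}: π^{-1}(V) = {ν, ξ, ρ} ∈ τ ✓.
  V = {[λ], [ν=ρ], [ξ]}: π^{-1}(V) = {λ, ν, ξ, ρ} ∈ τ ✓.
  V = {[μ], [ν=ρ], [ξ]}: π^{-1}(V) = {μ, ν, ξ, ρ} ∈ τ ✓.
  V = {[λ], [μ], [ν=ρ], [ξ]}: π^{-1}(V) = {λ, μ, ν, ξ, ρ} ∈ τ ✓.
Open sets in the quotient: τ_Q = {{}, {[λ]}, {[ν=ρ], [ξ]}, {[λ], [ν=ρ], [ξ]}, {[μ], [ν=ρ], [ξ]}, {[λ], [μ], [ν=ρ], [ξ]}} (6 elements).


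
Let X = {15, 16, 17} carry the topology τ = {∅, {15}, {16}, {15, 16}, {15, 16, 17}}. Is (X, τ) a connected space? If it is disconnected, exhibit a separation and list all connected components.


(X, τ) is connected.

Find clopen sets (U ∈ τ with X ∖ U ∈ τ):
  U = ∅, X ∖ U = {15, 16, 17} — both open, so U is clopen.
  U = {15, 16, 17}, X ∖ U = ∅ — both open, so U is clopen.
Only trivial clopens (∅ and X) exist, so (X, τ) is connected.
Compute connected components by grouping points that agree on all clopens:
  component: {15, 16, 17}


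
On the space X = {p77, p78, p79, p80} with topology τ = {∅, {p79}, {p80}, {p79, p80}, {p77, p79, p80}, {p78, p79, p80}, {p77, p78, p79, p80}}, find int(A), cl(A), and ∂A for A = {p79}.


int(A) = {p79}, cl(A) = {p77, p78, p79}, ∂A = {p77, p78}.

Closed sets in (X, τ) are complements of opens:
  closed(X, τ) = {∅, {p77}, {p78}, {p77, p78}, {p77, p78, p79}, {p77, p78, p80}, {p77, p78, p79, p80}}.
int(A) = ⋃ {U ∈ τ : U ⊆ A}. Opens contained in A: ∅, {p79}.
Taking the union of these: int(A) = {p79}.
cl(A) = ⋂ {C closed : A ⊆ C}. Closed sets containing A: {p77, p78, p79}, {p77, p78, p79, p80}.
Intersecting these: cl(A) = {p77, p78, p79}.
∂A = cl(A) ∖ int(A) = {p77, p78, p79} ∖ {p79} = {p77, p78}.


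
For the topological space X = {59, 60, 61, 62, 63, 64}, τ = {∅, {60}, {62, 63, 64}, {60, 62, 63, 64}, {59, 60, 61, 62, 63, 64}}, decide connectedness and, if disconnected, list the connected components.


(X, τ) is connected.

Find clopen sets (U ∈ τ with X ∖ U ∈ τ):
  U = ∅, X ∖ U = {59, 60, 61, 62, 63, 64} — both open, so U is clopen.
  U = {59, 60, 61, 62, 63, 64}, X ∖ U = ∅ — both open, so U is clopen.
Only trivial clopens (∅ and X) exist, so (X, τ) is connected.
Compute connected components by grouping points that agree on all clopens:
  component: {59, 60, 61, 62, 63, 64}


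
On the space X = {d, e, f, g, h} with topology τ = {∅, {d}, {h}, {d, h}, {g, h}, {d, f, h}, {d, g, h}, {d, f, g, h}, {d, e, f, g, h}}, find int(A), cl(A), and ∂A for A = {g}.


int(A) = ∅, cl(A) = {e, g}, ∂A = {e, g}.

Closed sets in (X, τ) are complements of opens:
  closed(X, τ) = {∅, {e}, {e, f}, {e, g}, {d, e, f}, {e, f, g}, {d, e, f, g}, {e, f, g, h}, {d, e, f, g, h}}.
int(A) = ⋃ {U ∈ τ : U ⊆ A}. Opens contained in A: ∅.
Taking the union of these: int(A) = ∅.
cl(A) = ⋂ {C closed : A ⊆ C}. Closed sets containing A: {e, g}, {e, f, g}, {d, e, f, g}, {e, f, g, h}, {d, e, f, g, h}.
Intersecting these: cl(A) = {e, g}.
∂A = cl(A) ∖ int(A) = {e, g} ∖ ∅ = {e, g}.


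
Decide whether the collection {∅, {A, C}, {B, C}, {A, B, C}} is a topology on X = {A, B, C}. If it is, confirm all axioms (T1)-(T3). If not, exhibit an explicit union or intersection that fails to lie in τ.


τ is NOT a topology on X.

Axiom (T1): ∅ ∈ τ? Yes; X ∈ τ? Yes.
Axiom (T2/T3): check pairwise unions and intersections of members of τ.
Counterexample for (T3): {A, C} ∩ {B, C} = {C} ∉ τ. Therefore τ is NOT a topology.


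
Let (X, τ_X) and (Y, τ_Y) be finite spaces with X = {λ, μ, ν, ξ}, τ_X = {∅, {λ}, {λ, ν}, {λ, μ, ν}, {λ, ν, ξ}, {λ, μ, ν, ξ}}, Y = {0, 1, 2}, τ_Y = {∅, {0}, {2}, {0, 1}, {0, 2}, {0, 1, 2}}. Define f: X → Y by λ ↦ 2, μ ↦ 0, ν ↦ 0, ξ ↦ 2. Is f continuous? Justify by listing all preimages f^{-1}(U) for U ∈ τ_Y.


f is NOT continuous.

Compute f^{-1}(U) for each U ∈ τ_Y:
  U = ∅: f^{-1}(U) = ∅ ∈ τ_X ✓.
  U = {0}: f^{-1}(U) = {μ, ν} ∉ τ_X ✗.
  U = {2}: f^{-1}(U) = {λ, ξ} ∉ τ_X ✗.
  U = {0, 1}: f^{-1}(U) = {μ, ν} ∉ τ_X ✗.
  U = {0, 2}: f^{-1}(U) = {λ, μ, ν, ξ} ∈ τ_X ✓.
  U = {0, 1, 2}: f^{-1}(U) = {λ, μ, ν, ξ} ∈ τ_X ✓.
Found U = {0} with f^{-1}(U) = {μ, ν} not in τ_X. Therefore f is NOT continuous.


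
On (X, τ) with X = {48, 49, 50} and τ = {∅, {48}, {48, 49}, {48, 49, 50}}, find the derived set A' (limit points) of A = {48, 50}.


A' = {49, 50}

For each x ∈ X, list the open sets U ∈ τ with x ∈ U, then check whether U ∩ (A ∖ {x}) ≠ ∅ for every such U.
  x = 48: open {48} ∋ x has {48} ∩ (A ∖ {48}) = ∅, so x is NOT a limit point.
  x = 49: opens ∋ x are {48, 49}, {48, 49, 50}; each meets A ∖ {49}, so x IS a limit point.
  x = 50: opens ∋ x are {48, 49, 50}; each meets A ∖ {50}, so x IS a limit point.
Collecting: A' = {49, 50}.


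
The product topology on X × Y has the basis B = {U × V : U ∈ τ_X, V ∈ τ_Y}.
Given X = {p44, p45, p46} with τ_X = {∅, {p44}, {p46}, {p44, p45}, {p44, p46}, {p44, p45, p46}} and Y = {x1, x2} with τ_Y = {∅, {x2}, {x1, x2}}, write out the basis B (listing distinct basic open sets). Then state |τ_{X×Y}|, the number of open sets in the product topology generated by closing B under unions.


Basis B = {∅ × ∅, {p44} × {x2}, {p46} × {x2}, {p44} × {x1, x2}, {p44, p45} × {x2}, {p44, p46} × {x2}, {p46} × {x1, x2}, {p44, p45, p46} × {x2}, {p44, p45} × {x1, x2}, {p44, p46} × {x1, x2}, {p44, p45, p46} × {x1, x2}}; |τ_{X×Y}| = 18.

Enumerate products U × V with U ∈ τ_X, V ∈ τ_Y (deduplicated):
  ∅ × ∅ = {} (∅)
  {p44} × {x2} = {(p44,x2)}
  {p46} × {x2} = {(p46,x2)}
  {p44} × {x1, x2} = {(p44,x1), (p44,x2)}
  {p44, p45} × {x2} = {(p44,x2), (p45,x2)}
  {p44, p46} × {x2} = {(p44,x2), (p46,x2)}
  {p46} × {x1, x2} = {(p46,x1), (p46,x2)}
  {p44, p45, p46} × {x2} = {(p44,x2), (p45,x2), (p46,x2)}
  {p44, p45} × {x1, x2} = {(p44,x1), (p44,x2), (p45,x1), (p45,x2)}
  {p44, p46} × {x1, x2} = {(p44,x1), (p44,x2), (p46,x1), (p46,x2)}
  {p44, p45, p46} × {x1, x2} = {(p44,x1), (p44,x2), (p45,x1), (p45,x2), (p46,x1), (p46,x2)}
These 11 distinct sets form the basis B.
Close under arbitrary unions to get τ_{X×Y}; counting gives |τ_{X×Y}| = 18.


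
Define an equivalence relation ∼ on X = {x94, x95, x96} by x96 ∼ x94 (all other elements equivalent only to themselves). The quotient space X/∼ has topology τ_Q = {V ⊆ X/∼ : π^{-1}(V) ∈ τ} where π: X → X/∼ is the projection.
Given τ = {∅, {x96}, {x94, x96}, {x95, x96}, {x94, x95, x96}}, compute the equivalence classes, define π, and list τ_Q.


X/∼ = {[x94=x96], [x95]}; |τ_Q| = 3.

Equivalence classes: [x94=x96], [x95].
Quotient map π: X → X/∼ sends x94 ↦ [x94=x96], x95 ↦ [x95], x96 ↦ [x94=x96].
For each subset V ⊆ X/∼, compute π^{-1}(V) ⊆ X and check whether π^{-1}(V) ∈ τ. V is open in τ_Q iff π^{-1}(V) ∈ τ.
  V = {}: π^{-1}(V) = ∅ ∈ τ ✓.
  V = {[x94=x96]}: π^{-1}(V) = {x94, x96} ∈ τ ✓.
  V = {[x95]}: π^{-1}(V) = {x95} ∉ τ ✗.
  V = {[x94=x96], [x95]}: π^{-1}(V) = {x94, x95, x96} ∈ τ ✓.
Open sets in the quotient: τ_Q = {{}, {[x94=x96]}, {[x94=x96], [x95]}} (3 elements).


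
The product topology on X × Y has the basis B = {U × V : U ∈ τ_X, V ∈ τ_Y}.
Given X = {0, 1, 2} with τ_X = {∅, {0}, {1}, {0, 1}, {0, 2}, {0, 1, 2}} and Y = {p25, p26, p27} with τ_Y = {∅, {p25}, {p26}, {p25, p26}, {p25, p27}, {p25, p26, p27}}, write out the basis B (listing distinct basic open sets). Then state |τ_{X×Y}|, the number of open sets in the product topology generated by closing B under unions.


Basis B = {∅ × ∅, {0} × {p25}, {0} × {p26}, {1} × {p25}, {1} × {p26}, {0} × {p25, p26}, {0} × {p25, p27}, {0, 1} × {p25}, {0, 2} × {p25}, {0, 1} × {p26}, {0, 2} × {p26}, {1} × {p25, p26}, {1} × {p25, p27}, {0} × {p25, p26, p27}, {0, 1, 2} × {p25}, {0, 1, 2} × {p26}, {1} × {p25, p26, p27}, {0, 1} × {p25, p26}, {0, 2} × {p25, p26}, {0, 1} × {p25, p27}, {0, 2} × {p25, p27}, {0, 1} × {p25, p26, p27}, {0, 2} × {p25, p26, p27}, {0, 1, 2} × {p25, p26}, {0, 1, 2} × {p25, p27}, {0, 1, 2} × {p25, p26, p27}}; |τ_{X×Y}| = 108.

Enumerate products U × V with U ∈ τ_X, V ∈ τ_Y (deduplicated):
  ∅ × ∅ = {} (∅)
  {0} × {p25} = {(0,p25)}
  {0} × {p26} = {(0,p26)}
  {1} × {p25} = {(1,p25)}
  {1} × {p26} = {(1,p26)}
  {0} × {p25, p26} = {(0,p25), (0,p26)}
  {0} × {p25, p27} = {(0,p25), (0,p27)}
  {0, 1} × {p25} = {(0,p25), (1,p25)}
  {0, 2} × {p25} = {(0,p25), (2,p25)}
  {0, 1} × {p26} = {(0,p26), (1,p26)}
  {0, 2} × {p26} = {(0,p26), (2,p26)}
  {1} × {p25, p26} = {(1,p25), (1,p26)}
  {1} × {p25, p27} = {(1,p25), (1,p27)}
  {0} × {p25, p26, p27} = {(0,p25), (0,p26), (0,p27)}
  {0, 1, 2} × {p25} = {(0,p25), (1,p25), (2,p25)}
  {0, 1, 2} × {p26} = {(0,p26), (1,p26), (2,p26)}
  {1} × {p25, p26, p27} = {(1,p25), (1,p26), (1,p27)}
  {0, 1} × {p25, p26} = {(0,p25), (0,p26), (1,p25), (1,p26)}
  {0, 2} × {p25, p26} = {(0,p25), (0,p26), (2,p25), (2,p26)}
  {0, 1} × {p25, p27} = {(0,p25), (0,p27), (1,p25), (1,p27)}
  {0, 2} × {p25, p27} = {(0,p25), (0,p27), (2,p25), (2,p27)}
  {0, 1} × {p25, p26, p27} = {(0,p25), (0,p26), (0,p27), (1,p25), (1,p26), (1,p27)}
  {0, 2} × {p25, p26, p27} = {(0,p25), (0,p26), (0,p27), (2,p25), (2,p26), (2,p27)}
  {0, 1, 2} × {p25, p26} = {(0,p25), (0,p26), (1,p25), (1,p26), (2,p25), (2,p26)}
  {0, 1, 2} × {p25, p27} = {(0,p25), (0,p27), (1,p25), (1,p27), (2,p25), (2,p27)}
  {0, 1, 2} × {p25, p26, p27} = {(0,p25), (0,p26), (0,p27), (1,p25), (1,p26), (1,p27), (2,p25), (2,p26), (2,p27)}
These 26 distinct sets form the basis B.
Close under arbitrary unions to get τ_{X×Y}; counting gives |τ_{X×Y}| = 108.


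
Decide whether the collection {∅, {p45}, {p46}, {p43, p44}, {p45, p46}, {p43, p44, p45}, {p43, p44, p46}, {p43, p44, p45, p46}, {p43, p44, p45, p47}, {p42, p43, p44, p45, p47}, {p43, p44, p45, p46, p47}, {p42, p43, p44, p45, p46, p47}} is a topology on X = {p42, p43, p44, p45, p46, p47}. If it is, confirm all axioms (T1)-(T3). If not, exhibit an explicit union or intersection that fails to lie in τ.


τ IS a topology on X.

Axiom (T1): ∅ ∈ τ? Yes; X ∈ τ? Yes.
Axiom (T2/T3): check pairwise unions and intersections of members of τ.
All pairwise intersections and unions checked — each lies in τ. Therefore τ satisfies (T1), (T2), (T3): it IS a topology on X.


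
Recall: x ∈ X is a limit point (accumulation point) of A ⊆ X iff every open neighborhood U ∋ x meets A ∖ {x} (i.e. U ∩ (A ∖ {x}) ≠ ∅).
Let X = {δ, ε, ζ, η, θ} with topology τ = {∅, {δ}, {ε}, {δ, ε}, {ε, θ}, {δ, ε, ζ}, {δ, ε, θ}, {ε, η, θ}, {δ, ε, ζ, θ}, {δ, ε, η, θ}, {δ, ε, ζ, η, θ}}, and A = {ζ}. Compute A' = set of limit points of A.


A' = ∅

For each x ∈ X, list the open sets U ∈ τ with x ∈ U, then check whether U ∩ (A ∖ {x}) ≠ ∅ for every such U.
  x = δ: open {δ} ∋ x has {δ} ∩ (A ∖ {δ}) = ∅, so x is NOT a limit point.
  x = ε: open {ε} ∋ x has {ε} ∩ (A ∖ {ε}) = ∅, so x is NOT a limit point.
  x = ζ: open {δ, ε, ζ} ∋ x has {δ, ε, ζ} ∩ (A ∖ {ζ}) = ∅, so x is NOT a limit point.
  x = η: open {ε, η, θ} ∋ x has {ε, η, θ} ∩ (A ∖ {η}) = ∅, so x is NOT a limit point.
  x = θ: open {ε, θ} ∋ x has {ε, θ} ∩ (A ∖ {θ}) = ∅, so x is NOT a limit point.
Collecting: A' = ∅.


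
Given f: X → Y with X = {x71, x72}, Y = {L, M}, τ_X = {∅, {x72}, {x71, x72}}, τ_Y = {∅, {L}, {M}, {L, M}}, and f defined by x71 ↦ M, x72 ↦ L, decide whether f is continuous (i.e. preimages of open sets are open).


f is NOT continuous.

Compute f^{-1}(U) for each U ∈ τ_Y:
  U = ∅: f^{-1}(U) = ∅ ∈ τ_X ✓.
  U = {L}: f^{-1}(U) = {x72} ∈ τ_X ✓.
  U = {M}: f^{-1}(U) = {x71} ∉ τ_X ✗.
  U = {L, M}: f^{-1}(U) = {x71, x72} ∈ τ_X ✓.
Found U = {M} with f^{-1}(U) = {x71} not in τ_X. Therefore f is NOT continuous.


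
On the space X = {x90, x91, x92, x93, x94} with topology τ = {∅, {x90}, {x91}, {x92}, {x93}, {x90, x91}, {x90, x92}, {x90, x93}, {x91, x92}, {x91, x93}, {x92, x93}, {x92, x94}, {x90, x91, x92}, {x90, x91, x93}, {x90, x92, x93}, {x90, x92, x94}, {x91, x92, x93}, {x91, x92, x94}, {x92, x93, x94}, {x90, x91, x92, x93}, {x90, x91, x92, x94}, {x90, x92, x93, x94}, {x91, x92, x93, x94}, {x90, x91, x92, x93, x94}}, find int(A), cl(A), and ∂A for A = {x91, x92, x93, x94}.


int(A) = {x91, x92, x93, x94}, cl(A) = {x91, x92, x93, x94}, ∂A = ∅.

Closed sets in (X, τ) are complements of opens:
  closed(X, τ) = {∅, {x90}, {x91}, {x93}, {x94}, {x90, x91}, {x90, x93}, {x90, x94}, {x91, x93}, {x91, x94}, {x92, x94}, {x93, x94}, {x90, x91, x93}, {x90, x91, x94}, {x90, x92, x94}, {x90, x93, x94}, {x91, x92, x94}, {x91, x93, x94}, {x92, x93, x94}, {x90, x91, x92, x94}, {x90, x91, x93, x94}, {x90, x92, x93, x94}, {x91, x92, x93, x94}, {x90, x91, x92, x93, x94}}.
int(A) = ⋃ {U ∈ τ : U ⊆ A}. Opens contained in A: ∅, {x91}, {x92}, {x93}, {x91, x92}, {x91, x93}, {x92, x93}, {x92, x94}, {x91, x92, x93}, {x91, x92, x94}, {x92, x93, x94}, {x91, x92, x93, x94}.
Taking the union of these: int(A) = {x91, x92, x93, x94}.
cl(A) = ⋂ {C closed : A ⊆ C}. Closed sets containing A: {x91, x92, x93, x94}, {x90, x91, x92, x93, x94}.
Intersecting these: cl(A) = {x91, x92, x93, x94}.
∂A = cl(A) ∖ int(A) = {x91, x92, x93, x94} ∖ {x91, x92, x93, x94} = ∅.


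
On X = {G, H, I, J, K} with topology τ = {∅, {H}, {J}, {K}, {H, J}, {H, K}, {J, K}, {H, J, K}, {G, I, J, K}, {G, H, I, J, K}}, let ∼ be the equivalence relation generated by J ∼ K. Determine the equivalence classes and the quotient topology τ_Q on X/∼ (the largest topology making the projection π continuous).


X/∼ = {[G], [H], [I], [J=K]}; |τ_Q| = 6.

Equivalence classes: [G], [H], [I], [J=K].
Quotient map π: X → X/∼ sends G ↦ [G], H ↦ [H], I ↦ [I], J ↦ [J=K], K ↦ [J=K].
For each subset V ⊆ X/∼, compute π^{-1}(V) ⊆ X and check whether π^{-1}(V) ∈ τ. V is open in τ_Q iff π^{-1}(V) ∈ τ.
  V = {}: π^{-1}(V) = ∅ ∈ τ ✓.
  V = {[G]}: π^{-1}(V) = {G} ∉ τ ✗.
  V = {[H]}: π^{-1}(V) = {H} ∈ τ ✓.
  V = {[G], [H]}: π^{-1}(V) = {G, H} ∉ τ ✗.
  V = {[I]}: π^{-1}(V) = {I} ∉ τ ✗.
  V = {[G], [I]}: π^{-1}(V) = {G, I} ∉ τ ✗.
  V = {[H], [I]}: π^{-1}(V) = {H, I} ∉ τ ✗.
  V = {[G], [H], [I]}: π^{-1}(V) = {G, H, I} ∉ τ ✗.
  V = {[J=K]}: π^{-1}(V) = {J, K} ∈ τ ✓.
  V = {[G], [J=K]}: π^{-1}(V) = {G, J, K} ∉ τ ✗.
  V = {[H], [J=K]}: π^{-1}(V) = {H, J, K} ∈ τ ✓.
  V = {[G], [H], [J=K]}: π^{-1}(V) = {G, H, J, K} ∉ τ ✗.
  V = {[I], [J=K]}: π^{-1}(V) = {I, J, K} ∉ τ ✗.
  V = {[G], [I], [J=K]}: π^{-1}(V) = {G, I, J, K} ∈ τ ✓.
  V = {[H], [I], [J=K]}: π^{-1}(V) = {H, I, J, K} ∉ τ ✗.
  V = {[G], [H], [I], [J=K]}: π^{-1}(V) = {G, H, I, J, K} ∈ τ ✓.
Open sets in the quotient: τ_Q = {{}, {[H]}, {[J=K]}, {[H], [J=K]}, {[G], [I], [J=K]}, {[G], [H], [I], [J=K]}} (6 elements).


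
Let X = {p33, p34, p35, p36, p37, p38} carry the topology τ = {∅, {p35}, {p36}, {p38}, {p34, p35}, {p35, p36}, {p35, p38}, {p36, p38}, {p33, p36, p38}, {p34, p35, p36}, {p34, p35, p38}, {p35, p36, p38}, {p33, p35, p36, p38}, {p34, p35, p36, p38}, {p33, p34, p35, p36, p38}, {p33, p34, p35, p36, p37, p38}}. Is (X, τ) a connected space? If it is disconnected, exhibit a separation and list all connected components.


(X, τ) is connected.

Find clopen sets (U ∈ τ with X ∖ U ∈ τ):
  U = ∅, X ∖ U = {p33, p34, p35, p36, p37, p38} — both open, so U is clopen.
  U = {p33, p34, p35, p36, p37, p38}, X ∖ U = ∅ — both open, so U is clopen.
Only trivial clopens (∅ and X) exist, so (X, τ) is connected.
Compute connected components by grouping points that agree on all clopens:
  component: {p33, p34, p35, p36, p37, p38}


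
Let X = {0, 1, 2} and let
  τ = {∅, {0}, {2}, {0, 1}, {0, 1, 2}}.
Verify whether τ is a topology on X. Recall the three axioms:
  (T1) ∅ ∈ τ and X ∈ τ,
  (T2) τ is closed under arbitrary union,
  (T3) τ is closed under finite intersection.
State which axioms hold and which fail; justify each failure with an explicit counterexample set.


τ is NOT a topology on X.

Axiom (T1): ∅ ∈ τ? Yes; X ∈ τ? Yes.
Axiom (T2/T3): check pairwise unions and intersections of members of τ.
Counterexample for (T2): {0} ∪ {2} = {0, 2} ∉ τ. Therefore τ is NOT a topology.


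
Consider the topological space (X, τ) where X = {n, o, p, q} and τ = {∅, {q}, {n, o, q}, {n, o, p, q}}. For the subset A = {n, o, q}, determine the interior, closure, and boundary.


int(A) = {n, o, q}, cl(A) = {n, o, p, q}, ∂A = {p}.

Closed sets in (X, τ) are complements of opens:
  closed(X, τ) = {∅, {p}, {n, o, p}, {n, o, p, q}}.
int(A) = ⋃ {U ∈ τ : U ⊆ A}. Opens contained in A: ∅, {q}, {n, o, q}.
Taking the union of these: int(A) = {n, o, q}.
cl(A) = ⋂ {C closed : A ⊆ C}. Closed sets containing A: {n, o, p, q}.
Intersecting these: cl(A) = {n, o, p, q}.
∂A = cl(A) ∖ int(A) = {n, o, p, q} ∖ {n, o, q} = {p}.


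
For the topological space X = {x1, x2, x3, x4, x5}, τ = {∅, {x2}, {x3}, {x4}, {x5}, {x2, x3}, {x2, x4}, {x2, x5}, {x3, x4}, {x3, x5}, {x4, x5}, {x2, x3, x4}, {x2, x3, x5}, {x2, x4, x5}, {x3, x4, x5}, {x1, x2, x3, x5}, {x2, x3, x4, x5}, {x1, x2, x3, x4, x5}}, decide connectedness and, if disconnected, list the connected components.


(X, τ) is disconnected; components = [{x4}, {x1, x2, x3, x5}].

Find clopen sets (U ∈ τ with X ∖ U ∈ τ):
  U = ∅, X ∖ U = {x1, x2, x3, x4, x5} — both open, so U is clopen.
  U = {x4}, X ∖ U = {x1, x2, x3, x5} — both open, so U is clopen.
  U = {x1, x2, x3, x5}, X ∖ U = {x4} — both open, so U is clopen.
  U = {x1, x2, x3, x4, x5}, X ∖ U = ∅ — both open, so U is clopen.
Nontrivial clopen(s) exist: e.g. {x1, x2, x3, x5}. So (X, τ) is disconnected.
Compute connected components by grouping points that agree on all clopens:
  component: {x4}
  component: {x1, x2, x3, x5}


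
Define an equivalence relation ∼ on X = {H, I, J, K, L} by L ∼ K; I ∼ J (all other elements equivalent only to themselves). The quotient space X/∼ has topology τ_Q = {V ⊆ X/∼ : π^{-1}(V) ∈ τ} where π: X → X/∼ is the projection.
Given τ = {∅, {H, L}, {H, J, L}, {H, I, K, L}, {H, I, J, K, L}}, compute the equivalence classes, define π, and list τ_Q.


X/∼ = {[H], [I=J], [K=L]}; |τ_Q| = 2.

Equivalence classes: [H], [I=J], [K=L].
Quotient map π: X → X/∼ sends H ↦ [H], I ↦ [I=J], J ↦ [I=J], K ↦ [K=L], L ↦ [K=L].
For each subset V ⊆ X/∼, compute π^{-1}(V) ⊆ X and check whether π^{-1}(V) ∈ τ. V is open in τ_Q iff π^{-1}(V) ∈ τ.
  V = {}: π^{-1}(V) = ∅ ∈ τ ✓.
  V = {[H]}: π^{-1}(V) = {H} ∉ τ ✗.
  V = {[I=J]}: π^{-1}(V) = {I, J} ∉ τ ✗.
  V = {[H], [I=J]}: π^{-1}(V) = {H, I, J} ∉ τ ✗.
  V = {[K=L]}: π^{-1}(V) = {K, L} ∉ τ ✗.
  V = {[H], [K=L]}: π^{-1}(V) = {H, K, L} ∉ τ ✗.
  V = {[I=J], [K=L]}: π^{-1}(V) = {I, J, K, L} ∉ τ ✗.
  V = {[H], [I=J], [K=L]}: π^{-1}(V) = {H, I, J, K, L} ∈ τ ✓.
Open sets in the quotient: τ_Q = {{}, {[H], [I=J], [K=L]}} (2 elements).


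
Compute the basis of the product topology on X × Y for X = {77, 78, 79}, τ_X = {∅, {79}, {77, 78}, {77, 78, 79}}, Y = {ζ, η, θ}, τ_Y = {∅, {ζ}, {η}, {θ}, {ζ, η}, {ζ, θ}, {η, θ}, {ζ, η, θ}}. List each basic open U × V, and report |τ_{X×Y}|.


Basis B = {∅ × ∅, {79} × {ζ}, {79} × {η}, {79} × {θ}, {77, 78} × {ζ}, {77, 78} × {η}, {77, 78} × {θ}, {79} × {ζ, η}, {79} × {ζ, θ}, {79} × {η, θ}, {77, 78, 79} × {ζ}, {77, 78, 79} × {η}, {77, 78, 79} × {θ}, {79} × {ζ, η, θ}, {77, 78} × {ζ, η}, {77, 78} × {ζ, θ}, {77, 78} × {η, θ}, {77, 78} × {ζ, η, θ}, {77, 78, 79} × {ζ, η}, {77, 78, 79} × {ζ, θ}, {77, 78, 79} × {η, θ}, {77, 78, 79} × {ζ, η, θ}}; |τ_{X×Y}| = 64.

Enumerate products U × V with U ∈ τ_X, V ∈ τ_Y (deduplicated):
  ∅ × ∅ = {} (∅)
  {79} × {ζ} = {(79,ζ)}
  {79} × {η} = {(79,η)}
  {79} × {θ} = {(79,θ)}
  {77, 78} × {ζ} = {(77,ζ), (78,ζ)}
  {77, 78} × {η} = {(77,η), (78,η)}
  {77, 78} × {θ} = {(77,θ), (78,θ)}
  {79} × {ζ, η} = {(79,ζ), (79,η)}
  {79} × {ζ, θ} = {(79,ζ), (79,θ)}
  {79} × {η, θ} = {(79,η), (79,θ)}
  {77, 78, 79} × {ζ} = {(77,ζ), (78,ζ), (79,ζ)}
  {77, 78, 79} × {η} = {(77,η), (78,η), (79,η)}
  {77, 78, 79} × {θ} = {(77,θ), (78,θ), (79,θ)}
  {79} × {ζ, η, θ} = {(79,ζ), (79,η), (79,θ)}
  {77, 78} × {ζ, η} = {(77,ζ), (77,η), (78,ζ), (78,η)}
  {77, 78} × {ζ, θ} = {(77,ζ), (77,θ), (78,ζ), (78,θ)}
  {77, 78} × {η, θ} = {(77,η), (77,θ), (78,η), (78,θ)}
  {77, 78} × {ζ, η, θ} = {(77,ζ), (77,η), (77,θ), (78,ζ), (78,η), (78,θ)}
  {77, 78, 79} × {ζ, η} = {(77,ζ), (77,η), (78,ζ), (78,η), (79,ζ), (79,η)}
  {77, 78, 79} × {ζ, θ} = {(77,ζ), (77,θ), (78,ζ), (78,θ), (79,ζ), (79,θ)}
  {77, 78, 79} × {η, θ} = {(77,η), (77,θ), (78,η), (78,θ), (79,η), (79,θ)}
  {77, 78, 79} × {ζ, η, θ} = {(77,ζ), (77,η), (77,θ), (78,ζ), (78,η), (78,θ), (79,ζ), (79,η), (79,θ)}
These 22 distinct sets form the basis B.
Close under arbitrary unions to get τ_{X×Y}; counting gives |τ_{X×Y}| = 64.


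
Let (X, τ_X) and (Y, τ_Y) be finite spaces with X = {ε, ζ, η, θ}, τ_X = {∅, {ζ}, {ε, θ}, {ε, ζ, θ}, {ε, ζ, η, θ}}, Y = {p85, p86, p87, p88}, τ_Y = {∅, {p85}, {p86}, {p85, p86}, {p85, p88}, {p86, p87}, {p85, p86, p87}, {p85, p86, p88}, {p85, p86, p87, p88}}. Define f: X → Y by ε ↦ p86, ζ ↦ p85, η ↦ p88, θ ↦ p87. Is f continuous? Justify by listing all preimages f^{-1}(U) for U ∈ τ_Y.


f is NOT continuous.

Compute f^{-1}(U) for each U ∈ τ_Y:
  U = ∅: f^{-1}(U) = ∅ ∈ τ_X ✓.
  U = {p85}: f^{-1}(U) = {ζ} ∈ τ_X ✓.
  U = {p86}: f^{-1}(U) = {ε} ∉ τ_X ✗.
  U = {p85, p86}: f^{-1}(U) = {ε, ζ} ∉ τ_X ✗.
  U = {p85, p88}: f^{-1}(U) = {ζ, η} ∉ τ_X ✗.
  U = {p86, p87}: f^{-1}(U) = {ε, θ} ∈ τ_X ✓.
  U = {p85, p86, p87}: f^{-1}(U) = {ε, ζ, θ} ∈ τ_X ✓.
  U = {p85, p86, p88}: f^{-1}(U) = {ε, ζ, η} ∉ τ_X ✗.
  U = {p85, p86, p87, p88}: f^{-1}(U) = {ε, ζ, η, θ} ∈ τ_X ✓.
Found U = {p86} with f^{-1}(U) = {ε} not in τ_X. Therefore f is NOT continuous.


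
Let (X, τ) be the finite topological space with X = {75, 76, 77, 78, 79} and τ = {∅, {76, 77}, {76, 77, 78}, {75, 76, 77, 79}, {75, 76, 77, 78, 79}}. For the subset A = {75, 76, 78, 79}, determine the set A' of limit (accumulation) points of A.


A' = {75, 77, 78, 79}

For each x ∈ X, list the open sets U ∈ τ with x ∈ U, then check whether U ∩ (A ∖ {x}) ≠ ∅ for every such U.
  x = 75: opens ∋ x are {75, 76, 77, 79}, {75, 76, 77, 78, 79}; each meets A ∖ {75}, so x IS a limit point.
  x = 76: open {76, 77} ∋ x has {76, 77} ∩ (A ∖ {76}) = ∅, so x is NOT a limit point.
  x = 77: opens ∋ x are {76, 77}, {76, 77, 78}, {75, 76, 77, 79}, {75, 76, 77, 78, 79}; each meets A ∖ {77}, so x IS a limit point.
  x = 78: opens ∋ x are {76, 77, 78}, {75, 76, 77, 78, 79}; each meets A ∖ {78}, so x IS a limit point.
  x = 79: opens ∋ x are {75, 76, 77, 79}, {75, 76, 77, 78, 79}; each meets A ∖ {79}, so x IS a limit point.
Collecting: A' = {75, 77, 78, 79}.


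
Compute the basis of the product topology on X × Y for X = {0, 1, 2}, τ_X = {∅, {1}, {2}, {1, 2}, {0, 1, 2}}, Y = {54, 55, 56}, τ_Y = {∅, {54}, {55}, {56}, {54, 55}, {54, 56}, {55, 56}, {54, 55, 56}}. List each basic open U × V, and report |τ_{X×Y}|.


Basis B = {∅ × ∅, {1} × {54}, {1} × {55}, {1} × {56}, {2} × {54}, {2} × {55}, {2} × {56}, {1} × {54, 55}, {1} × {54, 56}, {1, 2} × {54}, {1} × {55, 56}, {1, 2} × {55}, {1, 2} × {56}, {2} × {54, 55}, {2} × {54, 56}, {2} × {55, 56}, {0, 1, 2} × {54}, {0, 1, 2} × {55}, {0, 1, 2} × {56}, {1} × {54, 55, 56}, {2} × {54, 55, 56}, {1, 2} × {54, 55}, {1, 2} × {54, 56}, {1, 2} × {55, 56}, {0, 1, 2} × {54, 55}, {0, 1, 2} × {54, 56}, {0, 1, 2} × {55, 56}, {1, 2} × {54, 55, 56}, {0, 1, 2} × {54, 55, 56}}; |τ_{X×Y}| = 125.

Enumerate products U × V with U ∈ τ_X, V ∈ τ_Y (deduplicated):
  ∅ × ∅ = {} (∅)
  {1} × {54} = {(1,54)}
  {1} × {55} = {(1,55)}
  {1} × {56} = {(1,56)}
  {2} × {54} = {(2,54)}
  {2} × {55} = {(2,55)}
  {2} × {56} = {(2,56)}
  {1} × {54, 55} = {(1,54), (1,55)}
  {1} × {54, 56} = {(1,54), (1,56)}
  {1, 2} × {54} = {(1,54), (2,54)}
  {1} × {55, 56} = {(1,55), (1,56)}
  {1, 2} × {55} = {(1,55), (2,55)}
  {1, 2} × {56} = {(1,56), (2,56)}
  {2} × {54, 55} = {(2,54), (2,55)}
  {2} × {54, 56} = {(2,54), (2,56)}
  {2} × {55, 56} = {(2,55), (2,56)}
  {0, 1, 2} × {54} = {(0,54), (1,54), (2,54)}
  {0, 1, 2} × {55} = {(0,55), (1,55), (2,55)}
  {0, 1, 2} × {56} = {(0,56), (1,56), (2,56)}
  {1} × {54, 55, 56} = {(1,54), (1,55), (1,56)}
  {2} × {54, 55, 56} = {(2,54), (2,55), (2,56)}
  {1, 2} × {54, 55} = {(1,54), (1,55), (2,54), (2,55)}
  {1, 2} × {54, 56} = {(1,54), (1,56), (2,54), (2,56)}
  {1, 2} × {55, 56} = {(1,55), (1,56), (2,55), (2,56)}
  {0, 1, 2} × {54, 55} = {(0,54), (0,55), (1,54), (1,55), (2,54), (2,55)}
  {0, 1, 2} × {54, 56} = {(0,54), (0,56), (1,54), (1,56), (2,54), (2,56)}
  {0, 1, 2} × {55, 56} = {(0,55), (0,56), (1,55), (1,56), (2,55), (2,56)}
  {1, 2} × {54, 55, 56} = {(1,54), (1,55), (1,56), (2,54), (2,55), (2,56)}
  {0, 1, 2} × {54, 55, 56} = {(0,54), (0,55), (0,56), (1,54), (1,55), (1,56), (2,54), (2,55), (2,56)}
These 29 distinct sets form the basis B.
Close under arbitrary unions to get τ_{X×Y}; counting gives |τ_{X×Y}| = 125.


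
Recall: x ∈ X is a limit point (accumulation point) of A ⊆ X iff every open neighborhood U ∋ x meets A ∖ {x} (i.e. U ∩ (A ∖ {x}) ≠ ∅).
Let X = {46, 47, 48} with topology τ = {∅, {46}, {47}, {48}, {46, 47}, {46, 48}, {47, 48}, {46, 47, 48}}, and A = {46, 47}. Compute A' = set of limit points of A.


A' = ∅

For each x ∈ X, list the open sets U ∈ τ with x ∈ U, then check whether U ∩ (A ∖ {x}) ≠ ∅ for every such U.
  x = 46: open {46} ∋ x has {46} ∩ (A ∖ {46}) = ∅, so x is NOT a limit point.
  x = 47: open {47} ∋ x has {47} ∩ (A ∖ {47}) = ∅, so x is NOT a limit point.
  x = 48: open {48} ∋ x has {48} ∩ (A ∖ {48}) = ∅, so x is NOT a limit point.
Collecting: A' = ∅.


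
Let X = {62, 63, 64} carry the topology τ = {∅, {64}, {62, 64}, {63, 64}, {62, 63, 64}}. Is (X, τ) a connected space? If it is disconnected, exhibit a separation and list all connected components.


(X, τ) is connected.

Find clopen sets (U ∈ τ with X ∖ U ∈ τ):
  U = ∅, X ∖ U = {62, 63, 64} — both open, so U is clopen.
  U = {62, 63, 64}, X ∖ U = ∅ — both open, so U is clopen.
Only trivial clopens (∅ and X) exist, so (X, τ) is connected.
Compute connected components by grouping points that agree on all clopens:
  component: {62, 63, 64}


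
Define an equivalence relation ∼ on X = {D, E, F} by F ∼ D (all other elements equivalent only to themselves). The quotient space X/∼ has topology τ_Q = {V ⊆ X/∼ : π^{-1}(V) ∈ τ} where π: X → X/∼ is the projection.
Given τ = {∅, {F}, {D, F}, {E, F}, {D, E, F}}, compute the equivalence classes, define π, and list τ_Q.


X/∼ = {[D=F], [E]}; |τ_Q| = 3.

Equivalence classes: [D=F], [E].
Quotient map π: X → X/∼ sends D ↦ [D=F], E ↦ [E], F ↦ [D=F].
For each subset V ⊆ X/∼, compute π^{-1}(V) ⊆ X and check whether π^{-1}(V) ∈ τ. V is open in τ_Q iff π^{-1}(V) ∈ τ.
  V = {}: π^{-1}(V) = ∅ ∈ τ ✓.
  V = {[D=F]}: π^{-1}(V) = {D, F} ∈ τ ✓.
  V = {[E]}: π^{-1}(V) = {E} ∉ τ ✗.
  V = {[D=F], [E]}: π^{-1}(V) = {D, E, F} ∈ τ ✓.
Open sets in the quotient: τ_Q = {{}, {[D=F]}, {[D=F], [E]}} (3 elements).


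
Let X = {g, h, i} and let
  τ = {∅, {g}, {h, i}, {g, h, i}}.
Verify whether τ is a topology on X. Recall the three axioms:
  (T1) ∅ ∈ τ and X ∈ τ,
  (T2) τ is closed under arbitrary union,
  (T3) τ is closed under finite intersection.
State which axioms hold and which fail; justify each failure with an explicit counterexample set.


τ IS a topology on X.

Axiom (T1): ∅ ∈ τ? Yes; X ∈ τ? Yes.
Axiom (T2/T3): check pairwise unions and intersections of members of τ.
All pairwise intersections and unions checked — each lies in τ. Therefore τ satisfies (T1), (T2), (T3): it IS a topology on X.


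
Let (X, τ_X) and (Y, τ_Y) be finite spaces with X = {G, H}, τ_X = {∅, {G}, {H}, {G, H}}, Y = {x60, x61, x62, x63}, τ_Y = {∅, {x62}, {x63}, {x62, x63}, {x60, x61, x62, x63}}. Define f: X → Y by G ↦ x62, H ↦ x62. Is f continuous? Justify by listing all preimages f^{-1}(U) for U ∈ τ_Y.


f IS continuous.

Compute f^{-1}(U) for each U ∈ τ_Y:
  U = ∅: f^{-1}(U) = ∅ ∈ τ_X ✓.
  U = {x62}: f^{-1}(U) = {G, H} ∈ τ_X ✓.
  U = {x63}: f^{-1}(U) = ∅ ∈ τ_X ✓.
  U = {x62, x63}: f^{-1}(U) = {G, H} ∈ τ_X ✓.
  U = {x60, x61, x62, x63}: f^{-1}(U) = {G, H} ∈ τ_X ✓.
Every preimage lies in τ_X, so f IS continuous.


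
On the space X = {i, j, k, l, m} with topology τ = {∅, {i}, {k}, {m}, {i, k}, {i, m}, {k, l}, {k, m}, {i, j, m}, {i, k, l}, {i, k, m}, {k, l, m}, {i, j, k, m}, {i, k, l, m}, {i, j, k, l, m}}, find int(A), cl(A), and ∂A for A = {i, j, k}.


int(A) = {i, k}, cl(A) = {i, j, k, l}, ∂A = {j, l}.

Closed sets in (X, τ) are complements of opens:
  closed(X, τ) = {∅, {j}, {l}, {i, j}, {j, l}, {j, m}, {k, l}, {i, j, l}, {i, j, m}, {j, k, l}, {j, l, m}, {i, j, k, l}, {i, j, l, m}, {j, k, l, m}, {i, j, k, l, m}}.
int(A) = ⋃ {U ∈ τ : U ⊆ A}. Opens contained in A: ∅, {i}, {k}, {i, k}.
Taking the union of these: int(A) = {i, k}.
cl(A) = ⋂ {C closed : A ⊆ C}. Closed sets containing A: {i, j, k, l}, {i, j, k, l, m}.
Intersecting these: cl(A) = {i, j, k, l}.
∂A = cl(A) ∖ int(A) = {i, j, k, l} ∖ {i, k} = {j, l}.


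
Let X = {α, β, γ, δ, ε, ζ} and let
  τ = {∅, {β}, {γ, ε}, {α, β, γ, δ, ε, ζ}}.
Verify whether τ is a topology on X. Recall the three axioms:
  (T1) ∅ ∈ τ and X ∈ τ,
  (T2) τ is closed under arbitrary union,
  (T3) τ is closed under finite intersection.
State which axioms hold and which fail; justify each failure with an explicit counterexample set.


τ is NOT a topology on X.

Axiom (T1): ∅ ∈ τ? Yes; X ∈ τ? Yes.
Axiom (T2/T3): check pairwise unions and intersections of members of τ.
Counterexample for (T2): {β} ∪ {γ, ε} = {β, γ, ε} ∉ τ. Therefore τ is NOT a topology.


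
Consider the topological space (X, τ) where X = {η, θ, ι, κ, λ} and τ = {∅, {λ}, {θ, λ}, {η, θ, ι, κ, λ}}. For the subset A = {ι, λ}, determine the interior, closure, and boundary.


int(A) = {λ}, cl(A) = {η, θ, ι, κ, λ}, ∂A = {η, θ, ι, κ}.

Closed sets in (X, τ) are complements of opens:
  closed(X, τ) = {∅, {η, ι, κ}, {η, θ, ι, κ}, {η, θ, ι, κ, λ}}.
int(A) = ⋃ {U ∈ τ : U ⊆ A}. Opens contained in A: ∅, {λ}.
Taking the union of these: int(A) = {λ}.
cl(A) = ⋂ {C closed : A ⊆ C}. Closed sets containing A: {η, θ, ι, κ, λ}.
Intersecting these: cl(A) = {η, θ, ι, κ, λ}.
∂A = cl(A) ∖ int(A) = {η, θ, ι, κ, λ} ∖ {λ} = {η, θ, ι, κ}.


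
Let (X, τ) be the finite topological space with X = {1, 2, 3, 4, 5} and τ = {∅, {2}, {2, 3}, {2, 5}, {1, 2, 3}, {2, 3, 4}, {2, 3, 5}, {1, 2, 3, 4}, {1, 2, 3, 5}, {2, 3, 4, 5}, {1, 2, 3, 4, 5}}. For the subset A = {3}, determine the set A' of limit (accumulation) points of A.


A' = {1, 4}

For each x ∈ X, list the open sets U ∈ τ with x ∈ U, then check whether U ∩ (A ∖ {x}) ≠ ∅ for every such U.
  x = 1: opens ∋ x are {1, 2, 3}, {1, 2, 3, 4}, {1, 2, 3, 5}, {1, 2, 3, 4, 5}; each meets A ∖ {1}, so x IS a limit point.
  x = 2: open {2} ∋ x has {2} ∩ (A ∖ {2}) = ∅, so x is NOT a limit point.
  x = 3: open {2, 3} ∋ x has {2, 3} ∩ (A ∖ {3}) = ∅, so x is NOT a limit point.
  x = 4: opens ∋ x are {2, 3, 4}, {1, 2, 3, 4}, {2, 3, 4, 5}, {1, 2, 3, 4, 5}; each meets A ∖ {4}, so x IS a limit point.
  x = 5: open {2, 5} ∋ x has {2, 5} ∩ (A ∖ {5}) = ∅, so x is NOT a limit point.
Collecting: A' = {1, 4}.


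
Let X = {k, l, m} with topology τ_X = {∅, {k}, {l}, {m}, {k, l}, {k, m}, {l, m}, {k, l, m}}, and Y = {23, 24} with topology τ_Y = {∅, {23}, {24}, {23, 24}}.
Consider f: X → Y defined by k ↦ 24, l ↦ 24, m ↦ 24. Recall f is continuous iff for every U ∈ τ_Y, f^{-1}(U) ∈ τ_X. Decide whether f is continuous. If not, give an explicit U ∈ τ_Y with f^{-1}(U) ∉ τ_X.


f IS continuous.

Compute f^{-1}(U) for each U ∈ τ_Y:
  U = ∅: f^{-1}(U) = ∅ ∈ τ_X ✓.
  U = {23}: f^{-1}(U) = ∅ ∈ τ_X ✓.
  U = {24}: f^{-1}(U) = {k, l, m} ∈ τ_X ✓.
  U = {23, 24}: f^{-1}(U) = {k, l, m} ∈ τ_X ✓.
Every preimage lies in τ_X, so f IS continuous.


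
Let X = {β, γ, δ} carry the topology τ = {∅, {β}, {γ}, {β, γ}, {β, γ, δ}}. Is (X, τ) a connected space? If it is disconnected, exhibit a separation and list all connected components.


(X, τ) is connected.

Find clopen sets (U ∈ τ with X ∖ U ∈ τ):
  U = ∅, X ∖ U = {β, γ, δ} — both open, so U is clopen.
  U = {β, γ, δ}, X ∖ U = ∅ — both open, so U is clopen.
Only trivial clopens (∅ and X) exist, so (X, τ) is connected.
Compute connected components by grouping points that agree on all clopens:
  component: {β, γ, δ}


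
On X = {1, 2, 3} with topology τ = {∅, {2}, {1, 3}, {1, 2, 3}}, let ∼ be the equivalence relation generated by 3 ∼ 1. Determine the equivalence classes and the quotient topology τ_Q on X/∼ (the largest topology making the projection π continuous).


X/∼ = {[1=3], [2]}; |τ_Q| = 4.

Equivalence classes: [1=3], [2].
Quotient map π: X → X/∼ sends 1 ↦ [1=3], 2 ↦ [2], 3 ↦ [1=3].
For each subset V ⊆ X/∼, compute π^{-1}(V) ⊆ X and check whether π^{-1}(V) ∈ τ. V is open in τ_Q iff π^{-1}(V) ∈ τ.
  V = {}: π^{-1}(V) = ∅ ∈ τ ✓.
  V = {[1=3]}: π^{-1}(V) = {1, 3} ∈ τ ✓.
  V = {[2]}: π^{-1}(V) = {2} ∈ τ ✓.
  V = {[1=3], [2]}: π^{-1}(V) = {1, 2, 3} ∈ τ ✓.
Open sets in the quotient: τ_Q = {{}, {[1=3]}, {[2]}, {[1=3], [2]}} (4 elements).


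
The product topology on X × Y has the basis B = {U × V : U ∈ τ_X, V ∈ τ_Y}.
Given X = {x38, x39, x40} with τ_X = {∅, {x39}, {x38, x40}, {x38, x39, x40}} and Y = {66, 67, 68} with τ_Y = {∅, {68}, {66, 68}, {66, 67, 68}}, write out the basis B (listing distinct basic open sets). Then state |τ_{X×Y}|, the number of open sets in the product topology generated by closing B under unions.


Basis B = {∅ × ∅, {x39} × {68}, {x38, x40} × {68}, {x39} × {66, 68}, {x38, x39, x40} × {68}, {x39} × {66, 67, 68}, {x38, x40} × {66, 68}, {x38, x40} × {66, 67, 68}, {x38, x39, x40} × {66, 68}, {x38, x39, x40} × {66, 67, 68}}; |τ_{X×Y}| = 16.

Enumerate products U × V with U ∈ τ_X, V ∈ τ_Y (deduplicated):
  ∅ × ∅ = {} (∅)
  {x39} × {68} = {(x39,68)}
  {x38, x40} × {68} = {(x38,68), (x40,68)}
  {x39} × {66, 68} = {(x39,66), (x39,68)}
  {x38, x39, x40} × {68} = {(x38,68), (x39,68), (x40,68)}
  {x39} × {66, 67, 68} = {(x39,66), (x39,67), (x39,68)}
  {x38, x40} × {66, 68} = {(x38,66), (x38,68), (x40,66), (x40,68)}
  {x38, x40} × {66, 67, 68} = {(x38,66), (x38,67), (x38,68), (x40,66), (x40,67), (x40,68)}
  {x38, x39, x40} × {66, 68} = {(x38,66), (x38,68), (x39,66), (x39,68), (x40,66), (x40,68)}
  {x38, x39, x40} × {66, 67, 68} = {(x38,66), (x38,67), (x38,68), (x39,66), (x39,67), (x39,68), (x40,66), (x40,67), (x40,68)}
These 10 distinct sets form the basis B.
Close under arbitrary unions to get τ_{X×Y}; counting gives |τ_{X×Y}| = 16.


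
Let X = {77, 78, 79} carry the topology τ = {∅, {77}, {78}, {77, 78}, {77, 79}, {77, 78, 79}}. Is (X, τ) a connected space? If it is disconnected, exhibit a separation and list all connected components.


(X, τ) is disconnected; components = [{78}, {77, 79}].

Find clopen sets (U ∈ τ with X ∖ U ∈ τ):
  U = ∅, X ∖ U = {77, 78, 79} — both open, so U is clopen.
  U = {78}, X ∖ U = {77, 79} — both open, so U is clopen.
  U = {77, 79}, X ∖ U = {78} — both open, so U is clopen.
  U = {77, 78, 79}, X ∖ U = ∅ — both open, so U is clopen.
Nontrivial clopen(s) exist: e.g. {78}. So (X, τ) is disconnected.
Compute connected components by grouping points that agree on all clopens:
  component: {78}
  component: {77, 79}


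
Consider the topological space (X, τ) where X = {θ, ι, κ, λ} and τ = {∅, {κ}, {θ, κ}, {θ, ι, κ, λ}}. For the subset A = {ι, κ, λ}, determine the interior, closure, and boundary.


int(A) = {κ}, cl(A) = {θ, ι, κ, λ}, ∂A = {θ, ι, λ}.

Closed sets in (X, τ) are complements of opens:
  closed(X, τ) = {∅, {ι, λ}, {θ, ι, λ}, {θ, ι, κ, λ}}.
int(A) = ⋃ {U ∈ τ : U ⊆ A}. Opens contained in A: ∅, {κ}.
Taking the union of these: int(A) = {κ}.
cl(A) = ⋂ {C closed : A ⊆ C}. Closed sets containing A: {θ, ι, κ, λ}.
Intersecting these: cl(A) = {θ, ι, κ, λ}.
∂A = cl(A) ∖ int(A) = {θ, ι, κ, λ} ∖ {κ} = {θ, ι, λ}.


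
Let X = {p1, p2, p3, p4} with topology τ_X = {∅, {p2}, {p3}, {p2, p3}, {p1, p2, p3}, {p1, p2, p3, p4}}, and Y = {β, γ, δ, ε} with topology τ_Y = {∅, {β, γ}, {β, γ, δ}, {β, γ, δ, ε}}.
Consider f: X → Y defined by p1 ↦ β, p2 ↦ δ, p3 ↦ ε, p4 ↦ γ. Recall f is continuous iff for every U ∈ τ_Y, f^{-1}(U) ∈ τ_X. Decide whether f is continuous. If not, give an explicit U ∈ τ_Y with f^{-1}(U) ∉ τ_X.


f is NOT continuous.

Compute f^{-1}(U) for each U ∈ τ_Y:
  U = ∅: f^{-1}(U) = ∅ ∈ τ_X ✓.
  U = {β, γ}: f^{-1}(U) = {p1, p4} ∉ τ_X ✗.
  U = {β, γ, δ}: f^{-1}(U) = {p1, p2, p4} ∉ τ_X ✗.
  U = {β, γ, δ, ε}: f^{-1}(U) = {p1, p2, p3, p4} ∈ τ_X ✓.
Found U = {β, γ} with f^{-1}(U) = {p1, p4} not in τ_X. Therefore f is NOT continuous.


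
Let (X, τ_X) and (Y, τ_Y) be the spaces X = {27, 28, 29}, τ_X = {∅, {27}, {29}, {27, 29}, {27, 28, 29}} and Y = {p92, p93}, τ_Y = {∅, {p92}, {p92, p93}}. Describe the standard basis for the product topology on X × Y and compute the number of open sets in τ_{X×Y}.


Basis B = {∅ × ∅, {27} × {p92}, {29} × {p92}, {27} × {p92, p93}, {27, 29} × {p92}, {29} × {p92, p93}, {27, 28, 29} × {p92}, {27, 29} × {p92, p93}, {27, 28, 29} × {p92, p93}}; |τ_{X×Y}| = 14.

Enumerate products U × V with U ∈ τ_X, V ∈ τ_Y (deduplicated):
  ∅ × ∅ = {} (∅)
  {27} × {p92} = {(27,p92)}
  {29} × {p92} = {(29,p92)}
  {27} × {p92, p93} = {(27,p92), (27,p93)}
  {27, 29} × {p92} = {(27,p92), (29,p92)}
  {29} × {p92, p93} = {(29,p92), (29,p93)}
  {27, 28, 29} × {p92} = {(27,p92), (28,p92), (29,p92)}
  {27, 29} × {p92, p93} = {(27,p92), (27,p93), (29,p92), (29,p93)}
  {27, 28, 29} × {p92, p93} = {(27,p92), (27,p93), (28,p92), (28,p93), (29,p92), (29,p93)}
These 9 distinct sets form the basis B.
Close under arbitrary unions to get τ_{X×Y}; counting gives |τ_{X×Y}| = 14.
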